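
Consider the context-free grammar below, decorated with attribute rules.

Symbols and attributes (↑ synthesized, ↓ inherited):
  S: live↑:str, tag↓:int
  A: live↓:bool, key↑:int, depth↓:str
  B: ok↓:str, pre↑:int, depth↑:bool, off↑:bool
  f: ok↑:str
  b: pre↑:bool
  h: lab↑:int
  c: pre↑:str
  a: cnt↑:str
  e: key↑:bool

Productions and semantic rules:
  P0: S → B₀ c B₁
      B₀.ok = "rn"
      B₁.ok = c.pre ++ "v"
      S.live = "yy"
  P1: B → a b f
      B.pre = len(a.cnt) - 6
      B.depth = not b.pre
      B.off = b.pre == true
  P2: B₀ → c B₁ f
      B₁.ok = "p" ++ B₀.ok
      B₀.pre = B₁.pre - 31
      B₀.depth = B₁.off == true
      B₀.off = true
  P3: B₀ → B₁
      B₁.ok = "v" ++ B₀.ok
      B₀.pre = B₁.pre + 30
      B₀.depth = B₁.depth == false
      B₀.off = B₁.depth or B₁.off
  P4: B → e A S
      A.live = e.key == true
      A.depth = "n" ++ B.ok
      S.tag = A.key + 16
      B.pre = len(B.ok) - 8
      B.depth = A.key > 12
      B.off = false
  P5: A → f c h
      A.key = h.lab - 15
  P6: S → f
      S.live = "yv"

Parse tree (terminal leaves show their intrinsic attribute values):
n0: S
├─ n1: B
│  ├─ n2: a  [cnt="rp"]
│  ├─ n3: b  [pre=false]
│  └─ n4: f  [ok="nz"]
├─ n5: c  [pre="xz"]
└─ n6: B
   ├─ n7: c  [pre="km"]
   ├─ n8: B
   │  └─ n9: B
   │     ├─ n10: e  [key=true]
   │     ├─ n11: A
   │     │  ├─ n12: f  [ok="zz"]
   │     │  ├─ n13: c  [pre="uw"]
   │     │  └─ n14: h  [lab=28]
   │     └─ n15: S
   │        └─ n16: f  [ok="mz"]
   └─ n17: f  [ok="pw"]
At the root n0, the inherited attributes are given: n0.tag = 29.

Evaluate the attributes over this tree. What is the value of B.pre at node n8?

1. n0.tag = 29  [given at root]
2. n1.ok = "rn"  ["rn"]
3. n2.cnt = "rp"  [terminal]
4. n3.pre = false  [terminal]
5. n4.ok = "nz"  [terminal]
6. n1.pre = -4  [len(a.cnt) - 6]
7. n1.depth = true  [not b.pre]
8. n1.off = false  [b.pre == true]
9. n5.pre = "xz"  [terminal]
10. n6.ok = "xzv"  [c.pre ++ "v"]
11. n7.pre = "km"  [terminal]
12. n8.ok = "pxzv"  ["p" ++ B₀.ok]
13. n9.ok = "vpxzv"  ["v" ++ B₀.ok]
14. n10.key = true  [terminal]
15. n11.live = true  [e.key == true]
16. n11.depth = "nvpxzv"  ["n" ++ B.ok]
17. n12.ok = "zz"  [terminal]
18. n13.pre = "uw"  [terminal]
19. n14.lab = 28  [terminal]
20. n11.key = 13  [h.lab - 15]
21. n15.tag = 29  [A.key + 16]
22. n16.ok = "mz"  [terminal]
23. n15.live = "yv"  ["yv"]
24. n9.pre = -3  [len(B.ok) - 8]
25. n9.depth = true  [A.key > 12]
26. n9.off = false  [false]
27. n8.pre = 27  [B₁.pre + 30]
28. n8.depth = false  [B₁.depth == false]
29. n8.off = true  [B₁.depth or B₁.off]
30. n17.ok = "pw"  [terminal]
31. n6.pre = -4  [B₁.pre - 31]
32. n6.depth = true  [B₁.off == true]
33. n6.off = true  [true]
34. n0.live = "yy"  ["yy"]

27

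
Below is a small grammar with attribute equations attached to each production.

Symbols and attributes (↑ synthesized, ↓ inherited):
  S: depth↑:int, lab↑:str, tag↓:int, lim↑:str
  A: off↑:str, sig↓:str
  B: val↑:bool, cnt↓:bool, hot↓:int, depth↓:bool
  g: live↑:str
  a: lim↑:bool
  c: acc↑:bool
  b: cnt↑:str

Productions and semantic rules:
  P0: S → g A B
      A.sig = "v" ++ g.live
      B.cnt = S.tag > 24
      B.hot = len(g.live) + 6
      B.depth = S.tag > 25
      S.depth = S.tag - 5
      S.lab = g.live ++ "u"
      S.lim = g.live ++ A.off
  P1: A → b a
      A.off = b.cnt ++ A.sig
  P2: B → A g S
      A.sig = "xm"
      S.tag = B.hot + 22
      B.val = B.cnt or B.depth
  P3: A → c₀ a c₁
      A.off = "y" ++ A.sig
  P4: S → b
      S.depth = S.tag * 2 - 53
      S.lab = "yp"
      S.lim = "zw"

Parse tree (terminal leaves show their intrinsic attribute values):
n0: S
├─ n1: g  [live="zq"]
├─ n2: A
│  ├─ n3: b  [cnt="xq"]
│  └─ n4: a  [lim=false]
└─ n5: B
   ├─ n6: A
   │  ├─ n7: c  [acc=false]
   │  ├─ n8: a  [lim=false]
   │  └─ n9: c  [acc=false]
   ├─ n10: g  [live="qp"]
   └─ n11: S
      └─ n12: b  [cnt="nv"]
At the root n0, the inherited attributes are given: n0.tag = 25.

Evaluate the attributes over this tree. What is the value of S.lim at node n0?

"zqxqvzq"

1. n0.tag = 25  [given at root]
2. n1.live = "zq"  [terminal]
3. n2.sig = "vzq"  ["v" ++ g.live]
4. n3.cnt = "xq"  [terminal]
5. n4.lim = false  [terminal]
6. n2.off = "xqvzq"  [b.cnt ++ A.sig]
7. n5.cnt = true  [S.tag > 24]
8. n5.hot = 8  [len(g.live) + 6]
9. n5.depth = false  [S.tag > 25]
10. n6.sig = "xm"  ["xm"]
11. n7.acc = false  [terminal]
12. n8.lim = false  [terminal]
13. n9.acc = false  [terminal]
14. n6.off = "yxm"  ["y" ++ A.sig]
15. n10.live = "qp"  [terminal]
16. n11.tag = 30  [B.hot + 22]
17. n12.cnt = "nv"  [terminal]
18. n11.depth = 7  [S.tag * 2 - 53]
19. n11.lab = "yp"  ["yp"]
20. n11.lim = "zw"  ["zw"]
21. n5.val = true  [B.cnt or B.depth]
22. n0.depth = 20  [S.tag - 5]
23. n0.lab = "zqu"  [g.live ++ "u"]
24. n0.lim = "zqxqvzq"  [g.live ++ A.off]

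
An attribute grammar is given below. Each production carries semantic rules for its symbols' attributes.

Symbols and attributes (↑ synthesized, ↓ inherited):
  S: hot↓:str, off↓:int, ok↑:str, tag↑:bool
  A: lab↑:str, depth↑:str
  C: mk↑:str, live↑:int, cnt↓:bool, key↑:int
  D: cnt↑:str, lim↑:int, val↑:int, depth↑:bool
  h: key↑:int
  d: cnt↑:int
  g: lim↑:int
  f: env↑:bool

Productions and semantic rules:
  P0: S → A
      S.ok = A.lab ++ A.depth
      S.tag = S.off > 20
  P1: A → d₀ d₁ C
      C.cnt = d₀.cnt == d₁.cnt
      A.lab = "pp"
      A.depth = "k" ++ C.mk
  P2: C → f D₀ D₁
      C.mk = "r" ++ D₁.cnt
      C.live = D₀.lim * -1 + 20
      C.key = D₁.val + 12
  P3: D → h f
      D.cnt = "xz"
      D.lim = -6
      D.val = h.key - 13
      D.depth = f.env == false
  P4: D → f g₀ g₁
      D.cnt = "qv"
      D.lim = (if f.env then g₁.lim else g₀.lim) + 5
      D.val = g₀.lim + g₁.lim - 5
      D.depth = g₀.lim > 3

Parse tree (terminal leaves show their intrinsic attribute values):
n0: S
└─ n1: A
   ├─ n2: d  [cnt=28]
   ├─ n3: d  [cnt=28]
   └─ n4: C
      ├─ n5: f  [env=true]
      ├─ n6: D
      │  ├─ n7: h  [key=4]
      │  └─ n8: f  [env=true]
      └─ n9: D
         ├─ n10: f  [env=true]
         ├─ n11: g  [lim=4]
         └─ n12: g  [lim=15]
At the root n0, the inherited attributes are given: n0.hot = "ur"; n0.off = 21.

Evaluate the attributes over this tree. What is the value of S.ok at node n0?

"ppkrqv"

1. n0.hot = "ur"  [given at root]
2. n0.off = 21  [given at root]
3. n2.cnt = 28  [terminal]
4. n3.cnt = 28  [terminal]
5. n4.cnt = true  [d₀.cnt == d₁.cnt]
6. n5.env = true  [terminal]
7. n7.key = 4  [terminal]
8. n8.env = true  [terminal]
9. n6.cnt = "xz"  ["xz"]
10. n6.lim = -6  [-6]
11. n6.val = -9  [h.key - 13]
12. n6.depth = false  [f.env == false]
13. n10.env = true  [terminal]
14. n11.lim = 4  [terminal]
15. n12.lim = 15  [terminal]
16. n9.cnt = "qv"  ["qv"]
17. n9.lim = 20  [(if f.env then g₁.lim else g₀.lim) + 5]
18. n9.val = 14  [g₀.lim + g₁.lim - 5]
19. n9.depth = true  [g₀.lim > 3]
20. n4.mk = "rqv"  ["r" ++ D₁.cnt]
21. n4.live = 26  [D₀.lim * -1 + 20]
22. n4.key = 26  [D₁.val + 12]
23. n1.lab = "pp"  ["pp"]
24. n1.depth = "krqv"  ["k" ++ C.mk]
25. n0.ok = "ppkrqv"  [A.lab ++ A.depth]
26. n0.tag = true  [S.off > 20]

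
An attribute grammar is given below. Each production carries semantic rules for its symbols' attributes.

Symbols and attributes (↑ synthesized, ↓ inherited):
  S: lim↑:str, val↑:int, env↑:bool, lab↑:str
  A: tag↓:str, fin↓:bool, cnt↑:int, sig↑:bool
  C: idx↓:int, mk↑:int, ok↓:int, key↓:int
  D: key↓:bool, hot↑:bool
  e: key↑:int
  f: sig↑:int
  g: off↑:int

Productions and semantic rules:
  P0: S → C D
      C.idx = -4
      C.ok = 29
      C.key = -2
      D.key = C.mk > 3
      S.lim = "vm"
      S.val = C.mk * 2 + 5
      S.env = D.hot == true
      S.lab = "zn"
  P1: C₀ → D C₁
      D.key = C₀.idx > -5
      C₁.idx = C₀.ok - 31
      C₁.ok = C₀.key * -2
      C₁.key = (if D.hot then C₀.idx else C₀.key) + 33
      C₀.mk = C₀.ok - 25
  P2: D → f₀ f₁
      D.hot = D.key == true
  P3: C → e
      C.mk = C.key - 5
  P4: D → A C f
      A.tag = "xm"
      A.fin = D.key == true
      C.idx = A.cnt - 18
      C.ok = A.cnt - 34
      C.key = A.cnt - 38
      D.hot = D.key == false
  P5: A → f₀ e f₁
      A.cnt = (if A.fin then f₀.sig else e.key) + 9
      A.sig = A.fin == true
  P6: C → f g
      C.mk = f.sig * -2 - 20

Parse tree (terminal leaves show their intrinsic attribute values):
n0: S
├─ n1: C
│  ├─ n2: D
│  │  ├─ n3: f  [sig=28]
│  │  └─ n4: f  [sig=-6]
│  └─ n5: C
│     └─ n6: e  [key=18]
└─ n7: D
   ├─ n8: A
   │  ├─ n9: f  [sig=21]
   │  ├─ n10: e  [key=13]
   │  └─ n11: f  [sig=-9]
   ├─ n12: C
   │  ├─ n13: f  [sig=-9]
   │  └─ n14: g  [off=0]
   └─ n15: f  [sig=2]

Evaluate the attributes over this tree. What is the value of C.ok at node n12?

1. n1.idx = -4  [-4]
2. n1.ok = 29  [29]
3. n1.key = -2  [-2]
4. n2.key = true  [C₀.idx > -5]
5. n3.sig = 28  [terminal]
6. n4.sig = -6  [terminal]
7. n2.hot = true  [D.key == true]
8. n5.idx = -2  [C₀.ok - 31]
9. n5.ok = 4  [C₀.key * -2]
10. n5.key = 29  [(if D.hot then C₀.idx else C₀.key) + 33]
11. n6.key = 18  [terminal]
12. n5.mk = 24  [C.key - 5]
13. n1.mk = 4  [C₀.ok - 25]
14. n7.key = true  [C.mk > 3]
15. n8.tag = "xm"  ["xm"]
16. n8.fin = true  [D.key == true]
17. n9.sig = 21  [terminal]
18. n10.key = 13  [terminal]
19. n11.sig = -9  [terminal]
20. n8.cnt = 30  [(if A.fin then f₀.sig else e.key) + 9]
21. n8.sig = true  [A.fin == true]
22. n12.idx = 12  [A.cnt - 18]
23. n12.ok = -4  [A.cnt - 34]
24. n12.key = -8  [A.cnt - 38]
25. n13.sig = -9  [terminal]
26. n14.off = 0  [terminal]
27. n12.mk = -2  [f.sig * -2 - 20]
28. n15.sig = 2  [terminal]
29. n7.hot = false  [D.key == false]
30. n0.lim = "vm"  ["vm"]
31. n0.val = 13  [C.mk * 2 + 5]
32. n0.env = false  [D.hot == true]
33. n0.lab = "zn"  ["zn"]

-4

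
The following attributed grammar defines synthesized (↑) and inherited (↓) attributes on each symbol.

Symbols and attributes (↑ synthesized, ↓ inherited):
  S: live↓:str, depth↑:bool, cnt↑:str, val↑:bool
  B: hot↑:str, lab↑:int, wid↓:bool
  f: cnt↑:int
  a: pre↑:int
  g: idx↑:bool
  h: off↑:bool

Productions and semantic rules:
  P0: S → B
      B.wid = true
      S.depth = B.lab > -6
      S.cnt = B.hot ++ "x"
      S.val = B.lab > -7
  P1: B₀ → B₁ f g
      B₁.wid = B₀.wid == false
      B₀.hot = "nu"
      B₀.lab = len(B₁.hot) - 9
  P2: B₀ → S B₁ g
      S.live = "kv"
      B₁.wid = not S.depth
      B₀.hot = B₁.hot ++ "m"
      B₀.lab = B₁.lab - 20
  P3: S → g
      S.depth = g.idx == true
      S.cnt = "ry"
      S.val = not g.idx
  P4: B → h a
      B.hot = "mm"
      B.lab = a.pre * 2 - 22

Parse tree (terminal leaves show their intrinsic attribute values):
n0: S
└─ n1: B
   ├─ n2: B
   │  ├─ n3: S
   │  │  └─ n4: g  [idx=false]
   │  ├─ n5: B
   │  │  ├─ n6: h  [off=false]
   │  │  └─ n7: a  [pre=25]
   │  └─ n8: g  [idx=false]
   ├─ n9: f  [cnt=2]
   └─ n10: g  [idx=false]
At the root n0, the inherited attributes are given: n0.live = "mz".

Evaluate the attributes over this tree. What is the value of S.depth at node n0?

1. n0.live = "mz"  [given at root]
2. n1.wid = true  [true]
3. n2.wid = false  [B₀.wid == false]
4. n3.live = "kv"  ["kv"]
5. n4.idx = false  [terminal]
6. n3.depth = false  [g.idx == true]
7. n3.cnt = "ry"  ["ry"]
8. n3.val = true  [not g.idx]
9. n5.wid = true  [not S.depth]
10. n6.off = false  [terminal]
11. n7.pre = 25  [terminal]
12. n5.hot = "mm"  ["mm"]
13. n5.lab = 28  [a.pre * 2 - 22]
14. n8.idx = false  [terminal]
15. n2.hot = "mmm"  [B₁.hot ++ "m"]
16. n2.lab = 8  [B₁.lab - 20]
17. n9.cnt = 2  [terminal]
18. n10.idx = false  [terminal]
19. n1.hot = "nu"  ["nu"]
20. n1.lab = -6  [len(B₁.hot) - 9]
21. n0.depth = false  [B.lab > -6]
22. n0.cnt = "nux"  [B.hot ++ "x"]
23. n0.val = true  [B.lab > -7]

false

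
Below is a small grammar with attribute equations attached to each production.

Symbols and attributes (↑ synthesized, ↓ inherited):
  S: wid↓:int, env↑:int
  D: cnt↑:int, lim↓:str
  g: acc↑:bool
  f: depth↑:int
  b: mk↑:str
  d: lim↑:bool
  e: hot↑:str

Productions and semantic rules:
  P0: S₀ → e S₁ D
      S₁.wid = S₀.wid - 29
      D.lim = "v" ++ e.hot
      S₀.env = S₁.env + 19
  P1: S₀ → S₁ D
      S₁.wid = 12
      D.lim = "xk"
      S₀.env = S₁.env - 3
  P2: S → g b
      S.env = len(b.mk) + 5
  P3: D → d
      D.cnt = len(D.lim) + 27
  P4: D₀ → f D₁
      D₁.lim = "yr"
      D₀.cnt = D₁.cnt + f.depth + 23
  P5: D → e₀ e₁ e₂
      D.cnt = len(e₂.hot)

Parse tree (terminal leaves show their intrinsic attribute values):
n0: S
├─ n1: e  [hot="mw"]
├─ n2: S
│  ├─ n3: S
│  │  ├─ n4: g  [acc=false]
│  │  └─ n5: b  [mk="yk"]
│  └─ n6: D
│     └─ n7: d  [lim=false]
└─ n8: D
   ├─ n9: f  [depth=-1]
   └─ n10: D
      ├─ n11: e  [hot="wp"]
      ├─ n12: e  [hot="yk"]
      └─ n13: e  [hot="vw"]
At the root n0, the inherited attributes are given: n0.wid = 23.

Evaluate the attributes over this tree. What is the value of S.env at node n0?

1. n0.wid = 23  [given at root]
2. n1.hot = "mw"  [terminal]
3. n2.wid = -6  [S₀.wid - 29]
4. n3.wid = 12  [12]
5. n4.acc = false  [terminal]
6. n5.mk = "yk"  [terminal]
7. n3.env = 7  [len(b.mk) + 5]
8. n6.lim = "xk"  ["xk"]
9. n7.lim = false  [terminal]
10. n6.cnt = 29  [len(D.lim) + 27]
11. n2.env = 4  [S₁.env - 3]
12. n8.lim = "vmw"  ["v" ++ e.hot]
13. n9.depth = -1  [terminal]
14. n10.lim = "yr"  ["yr"]
15. n11.hot = "wp"  [terminal]
16. n12.hot = "yk"  [terminal]
17. n13.hot = "vw"  [terminal]
18. n10.cnt = 2  [len(e₂.hot)]
19. n8.cnt = 24  [D₁.cnt + f.depth + 23]
20. n0.env = 23  [S₁.env + 19]

23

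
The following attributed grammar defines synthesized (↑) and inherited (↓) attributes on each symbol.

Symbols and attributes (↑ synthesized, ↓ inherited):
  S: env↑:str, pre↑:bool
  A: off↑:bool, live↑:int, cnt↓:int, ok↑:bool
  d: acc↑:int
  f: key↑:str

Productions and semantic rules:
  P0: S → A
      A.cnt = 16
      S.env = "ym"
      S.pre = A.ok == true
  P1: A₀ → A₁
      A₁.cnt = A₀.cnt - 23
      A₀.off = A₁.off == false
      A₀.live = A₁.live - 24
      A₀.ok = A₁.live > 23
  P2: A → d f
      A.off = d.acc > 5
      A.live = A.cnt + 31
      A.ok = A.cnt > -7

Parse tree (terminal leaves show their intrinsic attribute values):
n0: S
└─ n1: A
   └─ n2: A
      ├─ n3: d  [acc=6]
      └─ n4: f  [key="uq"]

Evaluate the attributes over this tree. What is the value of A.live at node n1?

0

1. n1.cnt = 16  [16]
2. n2.cnt = -7  [A₀.cnt - 23]
3. n3.acc = 6  [terminal]
4. n4.key = "uq"  [terminal]
5. n2.off = true  [d.acc > 5]
6. n2.live = 24  [A.cnt + 31]
7. n2.ok = false  [A.cnt > -7]
8. n1.off = false  [A₁.off == false]
9. n1.live = 0  [A₁.live - 24]
10. n1.ok = true  [A₁.live > 23]
11. n0.env = "ym"  ["ym"]
12. n0.pre = true  [A.ok == true]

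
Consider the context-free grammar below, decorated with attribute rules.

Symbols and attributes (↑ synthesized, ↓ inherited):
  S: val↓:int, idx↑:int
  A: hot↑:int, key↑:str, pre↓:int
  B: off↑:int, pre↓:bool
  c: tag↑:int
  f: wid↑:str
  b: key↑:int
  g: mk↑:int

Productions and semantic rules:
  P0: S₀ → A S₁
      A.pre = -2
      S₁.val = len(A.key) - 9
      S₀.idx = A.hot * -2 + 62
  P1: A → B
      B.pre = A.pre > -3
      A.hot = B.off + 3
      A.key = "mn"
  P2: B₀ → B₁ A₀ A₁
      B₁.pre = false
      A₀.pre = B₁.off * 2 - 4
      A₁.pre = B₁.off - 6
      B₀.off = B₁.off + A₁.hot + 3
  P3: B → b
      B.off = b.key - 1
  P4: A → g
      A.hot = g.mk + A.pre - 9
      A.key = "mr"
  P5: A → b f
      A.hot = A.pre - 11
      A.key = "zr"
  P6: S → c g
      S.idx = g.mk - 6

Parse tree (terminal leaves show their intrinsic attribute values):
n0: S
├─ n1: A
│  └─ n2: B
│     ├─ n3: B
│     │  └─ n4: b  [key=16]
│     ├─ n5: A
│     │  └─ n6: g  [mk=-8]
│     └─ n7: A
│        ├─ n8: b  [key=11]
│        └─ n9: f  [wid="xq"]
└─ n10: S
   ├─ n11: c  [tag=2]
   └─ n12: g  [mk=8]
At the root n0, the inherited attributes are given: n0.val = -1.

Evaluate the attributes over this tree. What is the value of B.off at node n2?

16

1. n0.val = -1  [given at root]
2. n1.pre = -2  [-2]
3. n2.pre = true  [A.pre > -3]
4. n3.pre = false  [false]
5. n4.key = 16  [terminal]
6. n3.off = 15  [b.key - 1]
7. n5.pre = 26  [B₁.off * 2 - 4]
8. n6.mk = -8  [terminal]
9. n5.hot = 9  [g.mk + A.pre - 9]
10. n5.key = "mr"  ["mr"]
11. n7.pre = 9  [B₁.off - 6]
12. n8.key = 11  [terminal]
13. n9.wid = "xq"  [terminal]
14. n7.hot = -2  [A.pre - 11]
15. n7.key = "zr"  ["zr"]
16. n2.off = 16  [B₁.off + A₁.hot + 3]
17. n1.hot = 19  [B.off + 3]
18. n1.key = "mn"  ["mn"]
19. n10.val = -7  [len(A.key) - 9]
20. n11.tag = 2  [terminal]
21. n12.mk = 8  [terminal]
22. n10.idx = 2  [g.mk - 6]
23. n0.idx = 24  [A.hot * -2 + 62]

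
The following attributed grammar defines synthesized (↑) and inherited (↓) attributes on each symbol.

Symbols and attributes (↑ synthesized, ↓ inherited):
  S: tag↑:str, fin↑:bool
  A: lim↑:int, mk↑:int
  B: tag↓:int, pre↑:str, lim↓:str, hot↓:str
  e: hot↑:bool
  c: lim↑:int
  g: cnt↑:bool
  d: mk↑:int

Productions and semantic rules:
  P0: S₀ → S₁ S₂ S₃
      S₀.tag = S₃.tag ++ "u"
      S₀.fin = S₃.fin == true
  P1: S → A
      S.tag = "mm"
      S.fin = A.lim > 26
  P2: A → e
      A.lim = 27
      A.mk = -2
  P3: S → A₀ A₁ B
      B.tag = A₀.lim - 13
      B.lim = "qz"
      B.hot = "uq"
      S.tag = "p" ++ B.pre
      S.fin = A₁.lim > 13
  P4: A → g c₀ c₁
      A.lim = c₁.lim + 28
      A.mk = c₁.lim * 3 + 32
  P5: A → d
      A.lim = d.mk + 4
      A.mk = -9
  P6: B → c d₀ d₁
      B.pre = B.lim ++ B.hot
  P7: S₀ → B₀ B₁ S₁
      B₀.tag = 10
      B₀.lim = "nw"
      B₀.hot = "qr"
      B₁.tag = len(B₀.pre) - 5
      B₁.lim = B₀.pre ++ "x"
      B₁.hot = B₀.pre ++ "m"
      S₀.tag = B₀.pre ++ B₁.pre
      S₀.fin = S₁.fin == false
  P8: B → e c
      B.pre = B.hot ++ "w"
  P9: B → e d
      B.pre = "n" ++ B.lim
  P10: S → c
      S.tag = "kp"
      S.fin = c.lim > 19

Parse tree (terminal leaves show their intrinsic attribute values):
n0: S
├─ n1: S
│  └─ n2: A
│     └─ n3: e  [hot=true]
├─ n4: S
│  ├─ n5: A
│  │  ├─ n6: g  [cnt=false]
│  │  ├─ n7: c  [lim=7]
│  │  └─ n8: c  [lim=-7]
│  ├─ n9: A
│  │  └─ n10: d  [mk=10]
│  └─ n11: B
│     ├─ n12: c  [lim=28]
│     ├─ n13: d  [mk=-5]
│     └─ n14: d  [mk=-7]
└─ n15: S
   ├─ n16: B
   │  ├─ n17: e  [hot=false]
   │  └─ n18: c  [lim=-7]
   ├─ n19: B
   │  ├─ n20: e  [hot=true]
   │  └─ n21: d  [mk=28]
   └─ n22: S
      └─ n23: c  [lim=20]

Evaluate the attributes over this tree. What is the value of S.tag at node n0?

"qrwnqrwxu"

1. n3.hot = true  [terminal]
2. n2.lim = 27  [27]
3. n2.mk = -2  [-2]
4. n1.tag = "mm"  ["mm"]
5. n1.fin = true  [A.lim > 26]
6. n6.cnt = false  [terminal]
7. n7.lim = 7  [terminal]
8. n8.lim = -7  [terminal]
9. n5.lim = 21  [c₁.lim + 28]
10. n5.mk = 11  [c₁.lim * 3 + 32]
11. n10.mk = 10  [terminal]
12. n9.lim = 14  [d.mk + 4]
13. n9.mk = -9  [-9]
14. n11.tag = 8  [A₀.lim - 13]
15. n11.lim = "qz"  ["qz"]
16. n11.hot = "uq"  ["uq"]
17. n12.lim = 28  [terminal]
18. n13.mk = -5  [terminal]
19. n14.mk = -7  [terminal]
20. n11.pre = "qzuq"  [B.lim ++ B.hot]
21. n4.tag = "pqzuq"  ["p" ++ B.pre]
22. n4.fin = true  [A₁.lim > 13]
23. n16.tag = 10  [10]
24. n16.lim = "nw"  ["nw"]
25. n16.hot = "qr"  ["qr"]
26. n17.hot = false  [terminal]
27. n18.lim = -7  [terminal]
28. n16.pre = "qrw"  [B.hot ++ "w"]
29. n19.tag = -2  [len(B₀.pre) - 5]
30. n19.lim = "qrwx"  [B₀.pre ++ "x"]
31. n19.hot = "qrwm"  [B₀.pre ++ "m"]
32. n20.hot = true  [terminal]
33. n21.mk = 28  [terminal]
34. n19.pre = "nqrwx"  ["n" ++ B.lim]
35. n23.lim = 20  [terminal]
36. n22.tag = "kp"  ["kp"]
37. n22.fin = true  [c.lim > 19]
38. n15.tag = "qrwnqrwx"  [B₀.pre ++ B₁.pre]
39. n15.fin = false  [S₁.fin == false]
40. n0.tag = "qrwnqrwxu"  [S₃.tag ++ "u"]
41. n0.fin = false  [S₃.fin == true]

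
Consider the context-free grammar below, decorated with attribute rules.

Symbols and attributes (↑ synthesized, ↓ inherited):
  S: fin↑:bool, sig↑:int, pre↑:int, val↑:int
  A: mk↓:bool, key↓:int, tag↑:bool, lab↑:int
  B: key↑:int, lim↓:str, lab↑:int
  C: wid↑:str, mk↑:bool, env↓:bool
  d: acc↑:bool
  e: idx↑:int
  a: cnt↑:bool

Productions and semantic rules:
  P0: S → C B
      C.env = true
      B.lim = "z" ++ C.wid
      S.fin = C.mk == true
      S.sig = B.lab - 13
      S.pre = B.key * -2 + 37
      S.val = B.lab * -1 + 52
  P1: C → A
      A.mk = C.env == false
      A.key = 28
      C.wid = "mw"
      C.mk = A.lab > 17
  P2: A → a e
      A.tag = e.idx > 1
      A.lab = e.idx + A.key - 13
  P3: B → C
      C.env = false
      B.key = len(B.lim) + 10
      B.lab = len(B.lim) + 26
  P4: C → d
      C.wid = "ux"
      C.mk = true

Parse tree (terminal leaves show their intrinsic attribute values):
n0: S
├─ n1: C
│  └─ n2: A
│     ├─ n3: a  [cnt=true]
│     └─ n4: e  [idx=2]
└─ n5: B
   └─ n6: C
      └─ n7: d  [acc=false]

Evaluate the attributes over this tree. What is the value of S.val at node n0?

23

1. n1.env = true  [true]
2. n2.mk = false  [C.env == false]
3. n2.key = 28  [28]
4. n3.cnt = true  [terminal]
5. n4.idx = 2  [terminal]
6. n2.tag = true  [e.idx > 1]
7. n2.lab = 17  [e.idx + A.key - 13]
8. n1.wid = "mw"  ["mw"]
9. n1.mk = false  [A.lab > 17]
10. n5.lim = "zmw"  ["z" ++ C.wid]
11. n6.env = false  [false]
12. n7.acc = false  [terminal]
13. n6.wid = "ux"  ["ux"]
14. n6.mk = true  [true]
15. n5.key = 13  [len(B.lim) + 10]
16. n5.lab = 29  [len(B.lim) + 26]
17. n0.fin = false  [C.mk == true]
18. n0.sig = 16  [B.lab - 13]
19. n0.pre = 11  [B.key * -2 + 37]
20. n0.val = 23  [B.lab * -1 + 52]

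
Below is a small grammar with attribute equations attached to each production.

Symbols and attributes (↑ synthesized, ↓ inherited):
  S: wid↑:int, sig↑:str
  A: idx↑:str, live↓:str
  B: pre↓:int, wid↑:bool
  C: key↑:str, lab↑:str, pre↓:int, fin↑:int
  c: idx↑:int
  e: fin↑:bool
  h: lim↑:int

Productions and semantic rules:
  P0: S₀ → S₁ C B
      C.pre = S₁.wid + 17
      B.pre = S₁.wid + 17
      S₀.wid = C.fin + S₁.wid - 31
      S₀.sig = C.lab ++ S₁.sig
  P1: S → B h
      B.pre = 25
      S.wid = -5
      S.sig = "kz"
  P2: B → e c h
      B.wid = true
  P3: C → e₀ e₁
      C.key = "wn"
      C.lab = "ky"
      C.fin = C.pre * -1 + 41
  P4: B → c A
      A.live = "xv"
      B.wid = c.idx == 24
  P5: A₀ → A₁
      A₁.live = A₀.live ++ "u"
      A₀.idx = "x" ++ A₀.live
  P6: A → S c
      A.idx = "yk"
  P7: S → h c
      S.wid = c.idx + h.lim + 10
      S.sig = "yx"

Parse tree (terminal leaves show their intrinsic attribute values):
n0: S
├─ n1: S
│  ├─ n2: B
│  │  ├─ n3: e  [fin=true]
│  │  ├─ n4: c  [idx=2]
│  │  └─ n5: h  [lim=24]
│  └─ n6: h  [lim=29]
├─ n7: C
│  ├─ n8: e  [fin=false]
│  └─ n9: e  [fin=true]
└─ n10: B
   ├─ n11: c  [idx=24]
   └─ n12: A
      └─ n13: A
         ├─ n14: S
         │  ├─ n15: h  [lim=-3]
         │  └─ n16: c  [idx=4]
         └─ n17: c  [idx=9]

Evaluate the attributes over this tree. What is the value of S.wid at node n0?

1. n2.pre = 25  [25]
2. n3.fin = true  [terminal]
3. n4.idx = 2  [terminal]
4. n5.lim = 24  [terminal]
5. n2.wid = true  [true]
6. n6.lim = 29  [terminal]
7. n1.wid = -5  [-5]
8. n1.sig = "kz"  ["kz"]
9. n7.pre = 12  [S₁.wid + 17]
10. n8.fin = false  [terminal]
11. n9.fin = true  [terminal]
12. n7.key = "wn"  ["wn"]
13. n7.lab = "ky"  ["ky"]
14. n7.fin = 29  [C.pre * -1 + 41]
15. n10.pre = 12  [S₁.wid + 17]
16. n11.idx = 24  [terminal]
17. n12.live = "xv"  ["xv"]
18. n13.live = "xvu"  [A₀.live ++ "u"]
19. n15.lim = -3  [terminal]
20. n16.idx = 4  [terminal]
21. n14.wid = 11  [c.idx + h.lim + 10]
22. n14.sig = "yx"  ["yx"]
23. n17.idx = 9  [terminal]
24. n13.idx = "yk"  ["yk"]
25. n12.idx = "xxv"  ["x" ++ A₀.live]
26. n10.wid = true  [c.idx == 24]
27. n0.wid = -7  [C.fin + S₁.wid - 31]
28. n0.sig = "kykz"  [C.lab ++ S₁.sig]

-7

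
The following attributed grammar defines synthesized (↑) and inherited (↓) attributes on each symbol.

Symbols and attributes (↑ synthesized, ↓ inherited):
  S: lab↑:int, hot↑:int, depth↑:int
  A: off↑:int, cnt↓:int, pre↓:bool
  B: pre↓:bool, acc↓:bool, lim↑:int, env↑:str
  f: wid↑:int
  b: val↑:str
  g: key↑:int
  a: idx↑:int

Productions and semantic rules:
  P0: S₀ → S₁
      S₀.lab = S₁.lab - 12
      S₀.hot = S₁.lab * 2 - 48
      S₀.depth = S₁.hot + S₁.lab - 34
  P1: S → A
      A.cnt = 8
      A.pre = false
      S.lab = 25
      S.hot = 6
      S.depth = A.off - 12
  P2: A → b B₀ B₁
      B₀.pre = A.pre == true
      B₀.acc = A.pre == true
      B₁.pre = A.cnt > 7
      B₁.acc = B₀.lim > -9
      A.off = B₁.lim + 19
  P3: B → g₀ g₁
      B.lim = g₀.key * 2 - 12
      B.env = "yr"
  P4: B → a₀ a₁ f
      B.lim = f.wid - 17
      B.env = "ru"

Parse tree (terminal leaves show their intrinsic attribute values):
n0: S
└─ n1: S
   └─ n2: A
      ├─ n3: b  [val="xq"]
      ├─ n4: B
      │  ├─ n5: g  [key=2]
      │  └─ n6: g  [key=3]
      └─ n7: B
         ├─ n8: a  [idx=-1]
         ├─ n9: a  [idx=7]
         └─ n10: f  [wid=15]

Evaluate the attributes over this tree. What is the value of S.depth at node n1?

1. n2.cnt = 8  [8]
2. n2.pre = false  [false]
3. n3.val = "xq"  [terminal]
4. n4.pre = false  [A.pre == true]
5. n4.acc = false  [A.pre == true]
6. n5.key = 2  [terminal]
7. n6.key = 3  [terminal]
8. n4.lim = -8  [g₀.key * 2 - 12]
9. n4.env = "yr"  ["yr"]
10. n7.pre = true  [A.cnt > 7]
11. n7.acc = true  [B₀.lim > -9]
12. n8.idx = -1  [terminal]
13. n9.idx = 7  [terminal]
14. n10.wid = 15  [terminal]
15. n7.lim = -2  [f.wid - 17]
16. n7.env = "ru"  ["ru"]
17. n2.off = 17  [B₁.lim + 19]
18. n1.lab = 25  [25]
19. n1.hot = 6  [6]
20. n1.depth = 5  [A.off - 12]
21. n0.lab = 13  [S₁.lab - 12]
22. n0.hot = 2  [S₁.lab * 2 - 48]
23. n0.depth = -3  [S₁.hot + S₁.lab - 34]

5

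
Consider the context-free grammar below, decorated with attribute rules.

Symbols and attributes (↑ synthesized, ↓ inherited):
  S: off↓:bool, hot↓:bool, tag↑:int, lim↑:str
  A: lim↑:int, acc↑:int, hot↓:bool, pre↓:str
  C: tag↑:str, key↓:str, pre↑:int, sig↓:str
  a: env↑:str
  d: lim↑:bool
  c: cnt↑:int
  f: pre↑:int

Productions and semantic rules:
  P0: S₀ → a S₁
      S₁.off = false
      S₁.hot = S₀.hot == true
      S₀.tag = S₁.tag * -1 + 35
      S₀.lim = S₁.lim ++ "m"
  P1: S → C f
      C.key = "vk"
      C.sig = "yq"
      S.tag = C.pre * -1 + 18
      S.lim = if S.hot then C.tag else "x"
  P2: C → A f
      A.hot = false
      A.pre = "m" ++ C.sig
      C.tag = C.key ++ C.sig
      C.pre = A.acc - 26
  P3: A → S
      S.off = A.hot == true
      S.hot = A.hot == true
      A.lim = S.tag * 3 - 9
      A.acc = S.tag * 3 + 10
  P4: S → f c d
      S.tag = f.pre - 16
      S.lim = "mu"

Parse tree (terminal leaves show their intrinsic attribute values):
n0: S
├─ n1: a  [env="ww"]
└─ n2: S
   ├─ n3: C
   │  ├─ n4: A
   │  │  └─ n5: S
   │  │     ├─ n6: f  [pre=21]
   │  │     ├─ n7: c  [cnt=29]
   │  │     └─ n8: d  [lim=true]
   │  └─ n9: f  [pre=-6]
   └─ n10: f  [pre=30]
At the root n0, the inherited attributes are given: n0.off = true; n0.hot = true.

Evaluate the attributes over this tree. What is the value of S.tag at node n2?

1. n0.off = true  [given at root]
2. n0.hot = true  [given at root]
3. n1.env = "ww"  [terminal]
4. n2.off = false  [false]
5. n2.hot = true  [S₀.hot == true]
6. n3.key = "vk"  ["vk"]
7. n3.sig = "yq"  ["yq"]
8. n4.hot = false  [false]
9. n4.pre = "myq"  ["m" ++ C.sig]
10. n5.off = false  [A.hot == true]
11. n5.hot = false  [A.hot == true]
12. n6.pre = 21  [terminal]
13. n7.cnt = 29  [terminal]
14. n8.lim = true  [terminal]
15. n5.tag = 5  [f.pre - 16]
16. n5.lim = "mu"  ["mu"]
17. n4.lim = 6  [S.tag * 3 - 9]
18. n4.acc = 25  [S.tag * 3 + 10]
19. n9.pre = -6  [terminal]
20. n3.tag = "vkyq"  [C.key ++ C.sig]
21. n3.pre = -1  [A.acc - 26]
22. n10.pre = 30  [terminal]
23. n2.tag = 19  [C.pre * -1 + 18]
24. n2.lim = "vkyq"  [if S.hot then C.tag else "x"]
25. n0.tag = 16  [S₁.tag * -1 + 35]
26. n0.lim = "vkyqm"  [S₁.lim ++ "m"]

19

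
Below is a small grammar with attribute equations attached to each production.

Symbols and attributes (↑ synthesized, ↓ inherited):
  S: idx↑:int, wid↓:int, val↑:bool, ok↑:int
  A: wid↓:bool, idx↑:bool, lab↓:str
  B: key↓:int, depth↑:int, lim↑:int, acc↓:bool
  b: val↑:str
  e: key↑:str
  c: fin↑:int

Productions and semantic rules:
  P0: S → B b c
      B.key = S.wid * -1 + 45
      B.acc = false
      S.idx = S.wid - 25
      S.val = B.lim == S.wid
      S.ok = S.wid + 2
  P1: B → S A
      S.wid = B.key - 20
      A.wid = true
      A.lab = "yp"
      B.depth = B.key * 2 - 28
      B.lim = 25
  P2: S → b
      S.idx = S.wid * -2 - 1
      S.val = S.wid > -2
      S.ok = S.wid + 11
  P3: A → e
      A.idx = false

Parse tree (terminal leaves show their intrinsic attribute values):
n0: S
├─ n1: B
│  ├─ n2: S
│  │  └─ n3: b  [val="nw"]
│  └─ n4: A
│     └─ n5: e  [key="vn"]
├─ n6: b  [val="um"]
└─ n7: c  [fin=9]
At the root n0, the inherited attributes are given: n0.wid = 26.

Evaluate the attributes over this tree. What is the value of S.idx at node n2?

1. n0.wid = 26  [given at root]
2. n1.key = 19  [S.wid * -1 + 45]
3. n1.acc = false  [false]
4. n2.wid = -1  [B.key - 20]
5. n3.val = "nw"  [terminal]
6. n2.idx = 1  [S.wid * -2 - 1]
7. n2.val = true  [S.wid > -2]
8. n2.ok = 10  [S.wid + 11]
9. n4.wid = true  [true]
10. n4.lab = "yp"  ["yp"]
11. n5.key = "vn"  [terminal]
12. n4.idx = false  [false]
13. n1.depth = 10  [B.key * 2 - 28]
14. n1.lim = 25  [25]
15. n6.val = "um"  [terminal]
16. n7.fin = 9  [terminal]
17. n0.idx = 1  [S.wid - 25]
18. n0.val = false  [B.lim == S.wid]
19. n0.ok = 28  [S.wid + 2]

1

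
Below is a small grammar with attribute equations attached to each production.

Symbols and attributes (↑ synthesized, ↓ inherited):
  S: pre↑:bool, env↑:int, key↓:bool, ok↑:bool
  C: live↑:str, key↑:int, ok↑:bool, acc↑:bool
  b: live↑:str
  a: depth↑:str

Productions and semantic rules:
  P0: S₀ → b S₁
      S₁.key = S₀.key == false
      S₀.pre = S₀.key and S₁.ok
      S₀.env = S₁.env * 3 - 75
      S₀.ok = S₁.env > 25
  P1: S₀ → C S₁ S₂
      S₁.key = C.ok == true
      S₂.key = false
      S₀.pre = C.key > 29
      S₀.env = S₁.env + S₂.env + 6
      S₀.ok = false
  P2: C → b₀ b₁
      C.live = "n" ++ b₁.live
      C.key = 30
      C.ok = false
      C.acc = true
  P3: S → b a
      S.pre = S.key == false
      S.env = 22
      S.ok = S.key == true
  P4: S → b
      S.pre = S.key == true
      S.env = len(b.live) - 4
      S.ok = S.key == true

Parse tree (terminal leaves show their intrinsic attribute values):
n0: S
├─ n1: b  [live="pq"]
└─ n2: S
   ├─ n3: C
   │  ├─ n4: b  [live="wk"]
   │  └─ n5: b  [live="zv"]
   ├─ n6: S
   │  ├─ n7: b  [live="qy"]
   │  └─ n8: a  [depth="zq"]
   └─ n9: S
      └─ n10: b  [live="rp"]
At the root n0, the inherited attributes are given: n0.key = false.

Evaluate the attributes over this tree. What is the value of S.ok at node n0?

true

1. n0.key = false  [given at root]
2. n1.live = "pq"  [terminal]
3. n2.key = true  [S₀.key == false]
4. n4.live = "wk"  [terminal]
5. n5.live = "zv"  [terminal]
6. n3.live = "nzv"  ["n" ++ b₁.live]
7. n3.key = 30  [30]
8. n3.ok = false  [false]
9. n3.acc = true  [true]
10. n6.key = false  [C.ok == true]
11. n7.live = "qy"  [terminal]
12. n8.depth = "zq"  [terminal]
13. n6.pre = true  [S.key == false]
14. n6.env = 22  [22]
15. n6.ok = false  [S.key == true]
16. n9.key = false  [false]
17. n10.live = "rp"  [terminal]
18. n9.pre = false  [S.key == true]
19. n9.env = -2  [len(b.live) - 4]
20. n9.ok = false  [S.key == true]
21. n2.pre = true  [C.key > 29]
22. n2.env = 26  [S₁.env + S₂.env + 6]
23. n2.ok = false  [false]
24. n0.pre = false  [S₀.key and S₁.ok]
25. n0.env = 3  [S₁.env * 3 - 75]
26. n0.ok = true  [S₁.env > 25]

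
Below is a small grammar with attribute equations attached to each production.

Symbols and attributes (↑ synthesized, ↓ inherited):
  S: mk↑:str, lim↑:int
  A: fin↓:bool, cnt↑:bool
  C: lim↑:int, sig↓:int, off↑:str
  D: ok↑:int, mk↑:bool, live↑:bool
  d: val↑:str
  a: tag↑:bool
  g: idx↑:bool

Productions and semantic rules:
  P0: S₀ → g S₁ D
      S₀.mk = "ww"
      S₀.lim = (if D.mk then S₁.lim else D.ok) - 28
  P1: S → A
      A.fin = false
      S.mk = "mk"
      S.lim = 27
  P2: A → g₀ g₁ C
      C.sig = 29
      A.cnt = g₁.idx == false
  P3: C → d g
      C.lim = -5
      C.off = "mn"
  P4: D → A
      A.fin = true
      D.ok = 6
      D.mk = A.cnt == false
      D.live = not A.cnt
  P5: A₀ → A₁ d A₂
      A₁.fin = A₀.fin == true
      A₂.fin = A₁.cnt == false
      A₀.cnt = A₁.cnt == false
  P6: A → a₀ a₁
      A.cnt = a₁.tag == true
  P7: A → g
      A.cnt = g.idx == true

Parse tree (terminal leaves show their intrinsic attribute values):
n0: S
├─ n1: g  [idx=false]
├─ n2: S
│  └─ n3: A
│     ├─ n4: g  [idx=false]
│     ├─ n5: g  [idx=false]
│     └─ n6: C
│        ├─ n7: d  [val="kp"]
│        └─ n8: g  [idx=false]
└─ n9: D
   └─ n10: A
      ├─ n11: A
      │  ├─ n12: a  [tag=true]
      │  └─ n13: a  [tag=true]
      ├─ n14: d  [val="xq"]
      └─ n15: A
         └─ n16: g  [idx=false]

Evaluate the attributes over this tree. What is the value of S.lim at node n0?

-1

1. n1.idx = false  [terminal]
2. n3.fin = false  [false]
3. n4.idx = false  [terminal]
4. n5.idx = false  [terminal]
5. n6.sig = 29  [29]
6. n7.val = "kp"  [terminal]
7. n8.idx = false  [terminal]
8. n6.lim = -5  [-5]
9. n6.off = "mn"  ["mn"]
10. n3.cnt = true  [g₁.idx == false]
11. n2.mk = "mk"  ["mk"]
12. n2.lim = 27  [27]
13. n10.fin = true  [true]
14. n11.fin = true  [A₀.fin == true]
15. n12.tag = true  [terminal]
16. n13.tag = true  [terminal]
17. n11.cnt = true  [a₁.tag == true]
18. n14.val = "xq"  [terminal]
19. n15.fin = false  [A₁.cnt == false]
20. n16.idx = false  [terminal]
21. n15.cnt = false  [g.idx == true]
22. n10.cnt = false  [A₁.cnt == false]
23. n9.ok = 6  [6]
24. n9.mk = true  [A.cnt == false]
25. n9.live = true  [not A.cnt]
26. n0.mk = "ww"  ["ww"]
27. n0.lim = -1  [(if D.mk then S₁.lim else D.ok) - 28]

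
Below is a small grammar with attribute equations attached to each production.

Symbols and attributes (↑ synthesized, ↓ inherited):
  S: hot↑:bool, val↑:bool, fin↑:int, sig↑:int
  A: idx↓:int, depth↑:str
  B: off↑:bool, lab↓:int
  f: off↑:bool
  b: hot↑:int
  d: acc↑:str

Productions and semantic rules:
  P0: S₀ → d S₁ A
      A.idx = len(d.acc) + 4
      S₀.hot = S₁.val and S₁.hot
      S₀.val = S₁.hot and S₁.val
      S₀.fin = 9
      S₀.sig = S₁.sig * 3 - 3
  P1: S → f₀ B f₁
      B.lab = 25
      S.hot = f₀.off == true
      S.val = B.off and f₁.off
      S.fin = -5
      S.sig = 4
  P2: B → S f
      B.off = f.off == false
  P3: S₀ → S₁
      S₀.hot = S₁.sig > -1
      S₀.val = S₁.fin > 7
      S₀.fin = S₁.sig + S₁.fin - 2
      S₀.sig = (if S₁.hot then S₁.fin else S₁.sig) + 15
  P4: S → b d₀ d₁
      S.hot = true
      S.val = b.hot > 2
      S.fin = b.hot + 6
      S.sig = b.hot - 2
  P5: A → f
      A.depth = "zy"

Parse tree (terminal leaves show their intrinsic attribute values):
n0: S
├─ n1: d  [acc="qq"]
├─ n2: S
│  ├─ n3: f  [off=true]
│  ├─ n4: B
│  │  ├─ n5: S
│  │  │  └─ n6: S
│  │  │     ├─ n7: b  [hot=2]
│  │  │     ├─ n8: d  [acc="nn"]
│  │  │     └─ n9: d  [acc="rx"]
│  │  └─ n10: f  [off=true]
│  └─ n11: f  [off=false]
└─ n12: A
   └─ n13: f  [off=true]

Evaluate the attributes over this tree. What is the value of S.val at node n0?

1. n1.acc = "qq"  [terminal]
2. n3.off = true  [terminal]
3. n4.lab = 25  [25]
4. n7.hot = 2  [terminal]
5. n8.acc = "nn"  [terminal]
6. n9.acc = "rx"  [terminal]
7. n6.hot = true  [true]
8. n6.val = false  [b.hot > 2]
9. n6.fin = 8  [b.hot + 6]
10. n6.sig = 0  [b.hot - 2]
11. n5.hot = true  [S₁.sig > -1]
12. n5.val = true  [S₁.fin > 7]
13. n5.fin = 6  [S₁.sig + S₁.fin - 2]
14. n5.sig = 23  [(if S₁.hot then S₁.fin else S₁.sig) + 15]
15. n10.off = true  [terminal]
16. n4.off = false  [f.off == false]
17. n11.off = false  [terminal]
18. n2.hot = true  [f₀.off == true]
19. n2.val = false  [B.off and f₁.off]
20. n2.fin = -5  [-5]
21. n2.sig = 4  [4]
22. n12.idx = 6  [len(d.acc) + 4]
23. n13.off = true  [terminal]
24. n12.depth = "zy"  ["zy"]
25. n0.hot = false  [S₁.val and S₁.hot]
26. n0.val = false  [S₁.hot and S₁.val]
27. n0.fin = 9  [9]
28. n0.sig = 9  [S₁.sig * 3 - 3]

false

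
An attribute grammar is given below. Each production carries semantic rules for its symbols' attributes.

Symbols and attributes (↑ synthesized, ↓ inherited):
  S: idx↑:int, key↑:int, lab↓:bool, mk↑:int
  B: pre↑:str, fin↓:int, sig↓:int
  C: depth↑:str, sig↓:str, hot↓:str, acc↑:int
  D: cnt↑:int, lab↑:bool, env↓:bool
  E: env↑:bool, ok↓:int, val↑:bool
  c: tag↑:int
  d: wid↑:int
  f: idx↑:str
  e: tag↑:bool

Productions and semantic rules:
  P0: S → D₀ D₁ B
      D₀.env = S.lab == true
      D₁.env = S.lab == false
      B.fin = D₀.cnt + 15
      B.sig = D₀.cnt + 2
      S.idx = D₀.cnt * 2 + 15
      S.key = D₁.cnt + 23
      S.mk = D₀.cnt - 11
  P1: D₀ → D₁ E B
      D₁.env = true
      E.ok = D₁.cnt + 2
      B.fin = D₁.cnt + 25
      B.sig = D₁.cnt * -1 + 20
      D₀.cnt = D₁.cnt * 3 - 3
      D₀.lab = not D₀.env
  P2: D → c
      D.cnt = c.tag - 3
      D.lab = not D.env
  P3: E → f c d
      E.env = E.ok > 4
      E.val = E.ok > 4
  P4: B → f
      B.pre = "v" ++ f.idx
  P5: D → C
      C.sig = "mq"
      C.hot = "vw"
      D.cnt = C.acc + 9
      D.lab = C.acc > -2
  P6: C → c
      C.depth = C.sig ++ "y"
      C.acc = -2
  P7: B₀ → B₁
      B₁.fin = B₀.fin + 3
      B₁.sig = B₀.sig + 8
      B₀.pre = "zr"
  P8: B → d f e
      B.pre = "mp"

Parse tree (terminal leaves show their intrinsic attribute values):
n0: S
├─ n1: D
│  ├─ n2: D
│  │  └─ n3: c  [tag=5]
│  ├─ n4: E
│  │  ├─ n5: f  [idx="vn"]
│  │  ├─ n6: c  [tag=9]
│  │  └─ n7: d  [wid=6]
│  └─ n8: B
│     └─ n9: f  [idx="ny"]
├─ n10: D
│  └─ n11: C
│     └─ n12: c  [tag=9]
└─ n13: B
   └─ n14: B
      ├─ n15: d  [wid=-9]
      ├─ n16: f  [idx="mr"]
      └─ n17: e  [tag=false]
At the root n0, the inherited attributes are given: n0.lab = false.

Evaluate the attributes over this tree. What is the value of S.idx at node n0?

1. n0.lab = false  [given at root]
2. n1.env = false  [S.lab == true]
3. n2.env = true  [true]
4. n3.tag = 5  [terminal]
5. n2.cnt = 2  [c.tag - 3]
6. n2.lab = false  [not D.env]
7. n4.ok = 4  [D₁.cnt + 2]
8. n5.idx = "vn"  [terminal]
9. n6.tag = 9  [terminal]
10. n7.wid = 6  [terminal]
11. n4.env = false  [E.ok > 4]
12. n4.val = false  [E.ok > 4]
13. n8.fin = 27  [D₁.cnt + 25]
14. n8.sig = 18  [D₁.cnt * -1 + 20]
15. n9.idx = "ny"  [terminal]
16. n8.pre = "vny"  ["v" ++ f.idx]
17. n1.cnt = 3  [D₁.cnt * 3 - 3]
18. n1.lab = true  [not D₀.env]
19. n10.env = true  [S.lab == false]
20. n11.sig = "mq"  ["mq"]
21. n11.hot = "vw"  ["vw"]
22. n12.tag = 9  [terminal]
23. n11.depth = "mqy"  [C.sig ++ "y"]
24. n11.acc = -2  [-2]
25. n10.cnt = 7  [C.acc + 9]
26. n10.lab = false  [C.acc > -2]
27. n13.fin = 18  [D₀.cnt + 15]
28. n13.sig = 5  [D₀.cnt + 2]
29. n14.fin = 21  [B₀.fin + 3]
30. n14.sig = 13  [B₀.sig + 8]
31. n15.wid = -9  [terminal]
32. n16.idx = "mr"  [terminal]
33. n17.tag = false  [terminal]
34. n14.pre = "mp"  ["mp"]
35. n13.pre = "zr"  ["zr"]
36. n0.idx = 21  [D₀.cnt * 2 + 15]
37. n0.key = 30  [D₁.cnt + 23]
38. n0.mk = -8  [D₀.cnt - 11]

21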